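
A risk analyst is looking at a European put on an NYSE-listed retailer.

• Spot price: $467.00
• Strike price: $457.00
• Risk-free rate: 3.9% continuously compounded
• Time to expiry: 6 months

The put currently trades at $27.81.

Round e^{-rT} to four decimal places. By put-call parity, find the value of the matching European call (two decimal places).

exp(−rT) = exp(−0.039·0.5) = 0.9807
Put-call parity: C − P = S − K·e^(−rT) = 467 − 457·0.9807 = 467 − 448.1799 = 18.8201
C = P + (C − P) = 27.81 + (18.8201) = 46.6301

$46.63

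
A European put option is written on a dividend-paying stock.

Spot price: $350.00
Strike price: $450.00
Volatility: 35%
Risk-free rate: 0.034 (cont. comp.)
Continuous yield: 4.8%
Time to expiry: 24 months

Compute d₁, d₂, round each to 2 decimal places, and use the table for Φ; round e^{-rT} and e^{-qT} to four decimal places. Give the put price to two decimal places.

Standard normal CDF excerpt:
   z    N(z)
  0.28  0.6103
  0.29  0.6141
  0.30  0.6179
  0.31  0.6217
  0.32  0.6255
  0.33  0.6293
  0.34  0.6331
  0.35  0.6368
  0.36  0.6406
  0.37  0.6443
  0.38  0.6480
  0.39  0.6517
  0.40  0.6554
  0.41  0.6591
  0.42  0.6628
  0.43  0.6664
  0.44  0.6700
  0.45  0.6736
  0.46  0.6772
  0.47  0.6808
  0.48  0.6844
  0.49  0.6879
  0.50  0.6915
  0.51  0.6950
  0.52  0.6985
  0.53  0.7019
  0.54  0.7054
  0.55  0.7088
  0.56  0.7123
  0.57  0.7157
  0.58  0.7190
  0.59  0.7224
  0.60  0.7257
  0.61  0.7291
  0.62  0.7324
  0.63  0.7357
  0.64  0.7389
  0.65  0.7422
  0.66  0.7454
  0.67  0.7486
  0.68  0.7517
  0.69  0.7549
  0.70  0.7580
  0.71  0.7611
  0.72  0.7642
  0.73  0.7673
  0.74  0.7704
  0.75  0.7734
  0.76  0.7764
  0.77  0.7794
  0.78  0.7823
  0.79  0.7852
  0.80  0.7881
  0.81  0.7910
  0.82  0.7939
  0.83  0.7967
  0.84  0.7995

$133.67

σ√T = 0.35 × 1.4142 = 0.4950
d₁ = [ln(350/450) + (0.034 − 0.048 + ½·0.35²)·2] / (σ√T) = (-0.2513 + 0.0945) / 0.4950 = -0.3168 which rounds to -0.32
d₂ = -0.3168 − 0.4950 = -0.8118 which rounds to -0.81
exp(−qT) = exp(−0.048·2) = 0.9085;  exp(−rT) = exp(−0.034·2) = 0.9343
N(−d₂) = N(0.81) = 0.7910;  N(−d₁) = N(0.32) = 0.6255
P = 450·0.9343·0.7910 − 350·0.9085·0.6255 = 332.5641 − 198.8934 = 133.6707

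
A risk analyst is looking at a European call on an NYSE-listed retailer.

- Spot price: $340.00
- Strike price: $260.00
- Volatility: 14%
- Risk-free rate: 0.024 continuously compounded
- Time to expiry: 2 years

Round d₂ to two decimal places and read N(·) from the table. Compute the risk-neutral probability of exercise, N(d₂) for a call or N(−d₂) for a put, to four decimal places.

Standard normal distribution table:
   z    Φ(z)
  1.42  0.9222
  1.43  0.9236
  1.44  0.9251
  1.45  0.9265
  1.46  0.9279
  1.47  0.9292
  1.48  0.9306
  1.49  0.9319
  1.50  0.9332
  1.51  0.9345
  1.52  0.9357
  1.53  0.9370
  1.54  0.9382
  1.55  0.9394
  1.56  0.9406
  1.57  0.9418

σ√T = 0.14 × 1.4142 = 0.1980
d₁ = [ln(340/260) + (0.024 + 0.14²/2)·2] / 0.1980 = [0.2683 + 0.0676] / 0.1980 = 1.6964 ⇒ 1.70
d₂ = d₁ − σ√T = 1.6964 − 0.1980 = 1.4984 ⇒ 1.50
Pr(exercise) under Q = N(d₂) = 0.9332

0.9332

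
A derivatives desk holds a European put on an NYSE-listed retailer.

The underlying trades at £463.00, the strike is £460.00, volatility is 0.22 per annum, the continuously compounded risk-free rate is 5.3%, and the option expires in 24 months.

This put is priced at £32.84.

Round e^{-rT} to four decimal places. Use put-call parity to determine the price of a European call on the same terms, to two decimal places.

e^(−rT) = e^(−0.053·2) = 0.8994
Put-call parity: C − P = S − K·e^(−rT) = 463 − 460·0.8994 = 463 − 413.7240 = 49.2760
C = P + (C − P) = 32.84 + (49.2760) = 82.1160

£82.12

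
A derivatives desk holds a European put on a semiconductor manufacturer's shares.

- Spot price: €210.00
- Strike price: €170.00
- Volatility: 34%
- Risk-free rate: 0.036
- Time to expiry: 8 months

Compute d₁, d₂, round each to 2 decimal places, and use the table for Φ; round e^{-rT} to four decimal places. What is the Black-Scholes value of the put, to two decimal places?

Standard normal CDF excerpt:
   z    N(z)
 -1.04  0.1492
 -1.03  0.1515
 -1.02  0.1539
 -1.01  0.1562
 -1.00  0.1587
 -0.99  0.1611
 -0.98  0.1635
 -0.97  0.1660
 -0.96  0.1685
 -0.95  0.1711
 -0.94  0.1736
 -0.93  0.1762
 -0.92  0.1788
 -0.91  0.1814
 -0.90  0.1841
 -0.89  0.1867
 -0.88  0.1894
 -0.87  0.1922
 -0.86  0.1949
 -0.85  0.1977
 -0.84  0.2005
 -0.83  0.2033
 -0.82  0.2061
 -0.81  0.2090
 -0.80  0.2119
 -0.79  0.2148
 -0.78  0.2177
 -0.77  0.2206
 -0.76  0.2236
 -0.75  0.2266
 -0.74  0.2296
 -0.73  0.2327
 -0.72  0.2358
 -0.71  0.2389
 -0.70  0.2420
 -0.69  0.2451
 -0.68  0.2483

€5.82

T = 0.6667;  σ√T = 0.2776
ln(S/K) + (r + σ²/2)T = ln(210/170) + (0.036 + 0.34²/2)·0.6667 = 0.2113 + 0.0625 = 0.2738
d₁ = 0.2738 / 0.2776 = 0.9864 ⇒ 0.99
d₂ = d₁ − σ√T = 0.9864 − 0.2776 = 0.7088 ⇒ 0.71
e^(−rT) = e^(−0.036·0.6667) = 0.9763
N(−d₂) = N(-0.71) = 0.2389;  N(−d₁) = N(-0.99) = 0.1611
P = 170·0.9763·0.2389 − 210·0.1611 = 39.6505 − 33.8310 = 5.8195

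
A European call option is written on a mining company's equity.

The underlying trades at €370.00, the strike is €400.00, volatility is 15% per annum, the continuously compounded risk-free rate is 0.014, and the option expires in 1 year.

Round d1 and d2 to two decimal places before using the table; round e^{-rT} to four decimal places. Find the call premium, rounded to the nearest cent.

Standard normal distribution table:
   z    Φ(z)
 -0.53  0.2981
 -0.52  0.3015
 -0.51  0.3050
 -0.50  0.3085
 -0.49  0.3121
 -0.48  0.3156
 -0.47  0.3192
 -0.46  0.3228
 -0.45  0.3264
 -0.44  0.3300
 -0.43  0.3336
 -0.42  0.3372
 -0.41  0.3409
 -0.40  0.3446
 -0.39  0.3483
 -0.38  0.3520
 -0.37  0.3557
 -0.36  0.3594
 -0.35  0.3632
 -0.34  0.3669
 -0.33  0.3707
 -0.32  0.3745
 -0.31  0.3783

€12.70

σ√T = 0.15 × 1.0000 = 0.1500
d₁ = [ln(370/400) + (0.014 + 0.15²/2)·1] / 0.1500 = [-0.0780 + 0.0253] / 0.1500 = -0.3514 which rounds to -0.35
d₂ = d₁ − σ√T = -0.3514 − 0.1500 = -0.5014 which rounds to -0.50
e^(−rT) = e^(−0.014·1) = 0.9861
N(d₁) = N(-0.35) = 0.3632;  N(d₂) = N(-0.50) = 0.3085
C = 370·0.3632 − 400·0.9861·0.3085 = 134.3840 − 121.6847 = 12.6993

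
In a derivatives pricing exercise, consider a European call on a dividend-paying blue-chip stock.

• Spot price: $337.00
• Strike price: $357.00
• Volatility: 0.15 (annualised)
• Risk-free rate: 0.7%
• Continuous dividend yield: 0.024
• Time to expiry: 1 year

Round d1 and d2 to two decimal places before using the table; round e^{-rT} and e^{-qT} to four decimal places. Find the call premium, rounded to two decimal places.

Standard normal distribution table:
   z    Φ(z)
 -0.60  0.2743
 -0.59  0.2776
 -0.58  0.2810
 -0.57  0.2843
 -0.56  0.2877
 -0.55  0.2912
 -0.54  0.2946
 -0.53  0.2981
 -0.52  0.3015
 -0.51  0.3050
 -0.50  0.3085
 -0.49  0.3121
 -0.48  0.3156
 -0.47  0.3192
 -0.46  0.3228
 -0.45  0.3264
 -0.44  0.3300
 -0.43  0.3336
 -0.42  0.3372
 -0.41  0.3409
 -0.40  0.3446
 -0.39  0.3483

$10.16

T = 1;  σ√T = 0.1500
ln(S/K) + (r − q + σ²/2)T = ln(337/357) + (0.007 − 0.024 + 0.15²/2)·1 = -0.0577 − 0.0058 = -0.0634
d₁ = -0.0634 / 0.1500 = -0.4227 ≈ -0.42
d₂ = d₁ − σ√T = -0.4227 − 0.1500 = -0.5727 ≈ -0.57
exp(−qT) = exp(−0.024·1) = 0.9763;  exp(−rT) = exp(−0.007·1) = 0.9930
C = 337·0.9763·N(-0.42) − 357·0.9930·N(-0.57) = 337·0.9763·0.3372 − 357·0.9930·0.2843 = 110.9432 − 100.7846 = 10.1586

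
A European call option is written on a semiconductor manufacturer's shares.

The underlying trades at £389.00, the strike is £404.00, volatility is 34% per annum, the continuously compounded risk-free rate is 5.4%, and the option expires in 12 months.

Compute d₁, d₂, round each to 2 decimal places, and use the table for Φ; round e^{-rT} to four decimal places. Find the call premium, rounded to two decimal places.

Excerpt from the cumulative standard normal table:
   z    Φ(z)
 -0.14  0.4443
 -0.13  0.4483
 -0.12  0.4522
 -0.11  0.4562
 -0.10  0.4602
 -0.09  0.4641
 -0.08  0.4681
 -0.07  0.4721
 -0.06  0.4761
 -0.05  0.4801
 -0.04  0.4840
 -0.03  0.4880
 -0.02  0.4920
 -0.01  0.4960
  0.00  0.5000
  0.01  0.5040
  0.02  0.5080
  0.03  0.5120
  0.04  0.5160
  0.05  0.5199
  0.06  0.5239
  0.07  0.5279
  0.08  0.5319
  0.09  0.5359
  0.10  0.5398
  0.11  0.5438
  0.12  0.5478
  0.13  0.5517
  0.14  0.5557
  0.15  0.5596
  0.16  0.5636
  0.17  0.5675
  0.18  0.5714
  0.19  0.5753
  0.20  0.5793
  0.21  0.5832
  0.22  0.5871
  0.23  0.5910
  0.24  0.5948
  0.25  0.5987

£55.30

σ√T = 0.34 × 1.0000 = 0.3400
ln(S/K) + (r + σ²/2)T = ln(389/404) + (0.054 + 0.34²/2)·1 = -0.0378 + 0.1118 = 0.0740
d₁ = 0.0740 / 0.3400 = 0.2175 ≈ 0.22
d₂ = d₁ − σ√T = 0.2175 − 0.3400 = -0.1225 ≈ -0.12
exp(−rT) = exp(−0.054·1) = 0.9474
N(d₁) = N(0.22) = 0.5871;  N(d₂) = N(-0.12) = 0.4522
C = 389·0.5871 − 404·0.9474·0.4522 = 228.3819 − 173.0794 = 55.3025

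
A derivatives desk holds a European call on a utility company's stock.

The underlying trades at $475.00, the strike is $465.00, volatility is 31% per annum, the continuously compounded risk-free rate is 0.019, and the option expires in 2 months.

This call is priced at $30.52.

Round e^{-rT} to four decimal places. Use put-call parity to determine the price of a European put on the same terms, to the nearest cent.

exp(−rT) = exp(−0.019·0.1667) = 0.9968
Put-call parity: C − P = S − K·e^(−rT) = 475 − 465·0.9968 = 475 − 463.5120 = 11.4880
P = C − (C − P) = 30.52 − (11.4880) = 19.0320

$19.03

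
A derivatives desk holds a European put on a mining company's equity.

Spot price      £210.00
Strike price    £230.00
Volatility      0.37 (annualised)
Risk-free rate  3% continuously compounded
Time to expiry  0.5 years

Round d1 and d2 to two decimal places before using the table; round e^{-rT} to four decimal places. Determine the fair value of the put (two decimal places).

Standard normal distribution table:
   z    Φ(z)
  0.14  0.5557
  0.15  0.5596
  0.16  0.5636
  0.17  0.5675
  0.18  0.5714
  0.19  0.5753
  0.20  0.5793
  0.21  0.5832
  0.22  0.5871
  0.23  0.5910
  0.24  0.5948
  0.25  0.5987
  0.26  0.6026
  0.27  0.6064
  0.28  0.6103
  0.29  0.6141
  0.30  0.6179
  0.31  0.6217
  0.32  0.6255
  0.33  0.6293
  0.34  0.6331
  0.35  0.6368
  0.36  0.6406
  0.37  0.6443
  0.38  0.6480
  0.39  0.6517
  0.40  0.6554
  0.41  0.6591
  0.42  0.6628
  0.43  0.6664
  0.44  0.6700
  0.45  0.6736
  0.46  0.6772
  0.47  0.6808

σ√T = 0.37·√0.5 = 0.2616
d₁ = [ln(210/230) + (0.03 + ½·0.37²)·0.5] / (σ√T) = (-0.0910 + 0.0492) / 0.2616 = -0.1596 → -0.16
d₂ = -0.1596 − 0.2616 = -0.4212 → -0.42
e^(−rT) = e^(−0.03·0.5) = 0.9851
N(−d₂) = N(0.42) = 0.6628;  N(−d₁) = N(0.16) = 0.5636
P = 230·0.9851·0.6628 − 210·0.5636 = 150.1726 − 118.3560 = 31.8166

£31.82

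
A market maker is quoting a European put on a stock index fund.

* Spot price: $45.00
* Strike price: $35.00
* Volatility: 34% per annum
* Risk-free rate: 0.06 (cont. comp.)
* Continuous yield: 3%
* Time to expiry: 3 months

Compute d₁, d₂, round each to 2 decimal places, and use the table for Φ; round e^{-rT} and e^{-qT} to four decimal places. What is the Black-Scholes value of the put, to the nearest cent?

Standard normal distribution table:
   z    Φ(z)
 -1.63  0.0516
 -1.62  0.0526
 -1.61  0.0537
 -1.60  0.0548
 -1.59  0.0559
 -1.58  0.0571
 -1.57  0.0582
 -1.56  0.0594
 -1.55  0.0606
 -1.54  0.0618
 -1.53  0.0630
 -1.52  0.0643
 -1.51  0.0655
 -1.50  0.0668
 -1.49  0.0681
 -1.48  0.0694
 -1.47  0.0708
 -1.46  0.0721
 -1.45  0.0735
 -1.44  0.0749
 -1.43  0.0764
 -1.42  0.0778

T = 0.25;  σ√T = 0.1700
ln(S/K) + (r − q + σ²/2)T = ln(45/35) + (0.06 − 0.03 + 0.34²/2)·0.25 = 0.2513 + 0.0220 = 0.2733
d₁ = 0.2733 / 0.1700 = 1.6074 which rounds to 1.61
d₂ = d₁ − σ√T = 1.6074 − 0.1700 = 1.4374 which rounds to 1.44
e^(−qT) = e^(−0.03·0.25) = 0.9925;  e^(−rT) = e^(−0.06·0.25) = 0.9851
N(−d₂) = N(-1.44) = 0.0749;  N(−d₁) = N(-1.61) = 0.0537
P = 35·0.9851·0.0749 − 45·0.9925·0.0537 = 2.5824 − 2.3984 = 0.1841

$0.18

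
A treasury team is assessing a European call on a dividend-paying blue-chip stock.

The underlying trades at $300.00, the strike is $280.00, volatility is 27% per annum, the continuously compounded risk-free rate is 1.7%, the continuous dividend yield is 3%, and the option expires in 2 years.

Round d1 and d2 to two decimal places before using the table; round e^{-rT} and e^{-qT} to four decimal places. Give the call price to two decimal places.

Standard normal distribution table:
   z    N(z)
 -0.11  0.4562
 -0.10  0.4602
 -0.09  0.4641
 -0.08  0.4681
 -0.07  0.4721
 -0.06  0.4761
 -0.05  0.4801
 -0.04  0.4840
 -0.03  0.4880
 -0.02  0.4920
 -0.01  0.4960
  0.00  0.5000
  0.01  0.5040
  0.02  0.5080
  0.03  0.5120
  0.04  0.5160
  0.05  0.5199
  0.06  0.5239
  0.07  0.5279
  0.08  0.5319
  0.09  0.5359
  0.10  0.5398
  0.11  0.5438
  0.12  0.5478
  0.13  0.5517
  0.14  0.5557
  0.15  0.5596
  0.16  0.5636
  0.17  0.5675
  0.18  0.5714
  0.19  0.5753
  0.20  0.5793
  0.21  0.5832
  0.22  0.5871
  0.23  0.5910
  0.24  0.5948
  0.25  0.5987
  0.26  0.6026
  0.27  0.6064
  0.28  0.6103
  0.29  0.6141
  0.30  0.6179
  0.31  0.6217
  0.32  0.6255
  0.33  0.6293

$47.89

σ√T = 0.27·√2 = 0.3818
d₁ = [ln(300/280) + (0.017 − 0.03 + 0.27²/2)·2] / 0.3818 = [0.0690 + 0.0469] / 0.3818 = 0.3035 ≈ 0.30
d₂ = d₁ − σ√T = 0.3035 − 0.3818 = -0.0783 ≈ -0.08
exp(−qT) = exp(−0.03·2) = 0.9418;  exp(−rT) = exp(−0.017·2) = 0.9666
N(d₁) = N(0.30) = 0.6179;  N(d₂) = N(-0.08) = 0.4681
C = 300·0.9418·0.6179 − 280·0.9666·0.4681 = 174.5815 − 126.6903 = 47.8911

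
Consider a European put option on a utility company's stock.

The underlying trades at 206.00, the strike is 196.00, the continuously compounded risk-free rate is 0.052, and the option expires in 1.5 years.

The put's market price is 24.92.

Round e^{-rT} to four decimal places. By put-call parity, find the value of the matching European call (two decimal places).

e^(−rT) = e^(−0.052·1.5) = 0.9250
Put-call parity: C − P = S − K·e^(−rT) = 206 − 196·0.9250 = 206 − 181.3000 = 24.7000
C = P + (C − P) = 24.92 + (24.7000) = 49.6200

49.62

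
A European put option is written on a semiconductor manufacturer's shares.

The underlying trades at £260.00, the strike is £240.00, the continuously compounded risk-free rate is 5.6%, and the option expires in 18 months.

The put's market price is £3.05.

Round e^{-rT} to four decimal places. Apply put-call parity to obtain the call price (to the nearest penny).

exp(−rT) = exp(−0.056·1.5) = 0.9194
Put-call parity: C − P = S − K·e^(−rT) = 260 − 240·0.9194 = 260 − 220.6560 = 39.3440
C = P + (C − P) = 3.05 + (39.3440) = 42.3940

£42.39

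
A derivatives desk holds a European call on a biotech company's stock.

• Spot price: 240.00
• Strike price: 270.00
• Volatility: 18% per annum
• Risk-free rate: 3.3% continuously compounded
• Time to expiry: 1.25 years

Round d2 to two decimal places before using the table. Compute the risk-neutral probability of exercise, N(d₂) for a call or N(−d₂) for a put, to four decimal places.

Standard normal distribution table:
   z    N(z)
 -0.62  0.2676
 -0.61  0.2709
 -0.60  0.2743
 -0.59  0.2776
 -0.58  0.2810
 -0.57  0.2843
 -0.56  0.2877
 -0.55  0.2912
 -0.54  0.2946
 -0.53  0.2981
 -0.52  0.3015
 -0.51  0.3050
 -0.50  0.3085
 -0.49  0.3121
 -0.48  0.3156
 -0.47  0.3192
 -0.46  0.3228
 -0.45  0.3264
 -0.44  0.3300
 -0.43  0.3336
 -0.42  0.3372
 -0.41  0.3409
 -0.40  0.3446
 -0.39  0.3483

0.3156

σ√T = 0.18·√1.25 = 0.2012
d₁ = [ln(240/270) + (0.033 + 0.18²/2)·1.25] / 0.2012 = [-0.1178 + 0.0615] / 0.2012 = -0.2797 ≈ -0.28
d₂ = d₁ − σ√T = -0.2797 − 0.2012 = -0.4809 ≈ -0.48
Pr(exercise) under Q = N(d₂) = 0.3156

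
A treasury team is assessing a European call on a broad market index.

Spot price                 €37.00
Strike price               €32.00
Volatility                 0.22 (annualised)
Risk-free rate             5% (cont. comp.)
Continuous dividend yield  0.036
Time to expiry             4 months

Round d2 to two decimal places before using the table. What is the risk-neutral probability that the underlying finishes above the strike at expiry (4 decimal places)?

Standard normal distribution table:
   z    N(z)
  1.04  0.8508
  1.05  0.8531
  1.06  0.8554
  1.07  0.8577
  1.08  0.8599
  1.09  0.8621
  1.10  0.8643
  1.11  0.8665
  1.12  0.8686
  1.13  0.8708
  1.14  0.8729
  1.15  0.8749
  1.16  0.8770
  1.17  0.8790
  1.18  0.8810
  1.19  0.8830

0.8686

σ√T = 0.22 × 0.5774 = 0.1270
ln(S/K) + (r − q + σ²/2)T = ln(37/32) + (0.05 − 0.036 + 0.22²/2)·0.3333 = 0.1452 + 0.0127 = 0.1579
d₁ = 0.1579 / 0.1270 = 1.2433 ⇒ 1.24
d₂ = d₁ − σ√T = 1.2433 − 0.1270 = 1.1162 ⇒ 1.12
Pr(exercise) under Q = N(d₂) = 0.8686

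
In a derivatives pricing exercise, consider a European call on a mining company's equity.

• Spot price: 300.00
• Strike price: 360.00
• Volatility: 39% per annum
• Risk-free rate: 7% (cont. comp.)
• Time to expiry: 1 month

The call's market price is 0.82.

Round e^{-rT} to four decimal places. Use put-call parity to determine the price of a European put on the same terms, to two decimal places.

exp(−rT) = exp(−0.07·0.08333) = 0.9942
Put-call parity: C − P = S − K·e^(−rT) = 300 − 360·0.9942 = 300 − 357.9120 = -57.9120
P = C − (C − P) = 0.82 − (-57.9120) = 58.7320

58.73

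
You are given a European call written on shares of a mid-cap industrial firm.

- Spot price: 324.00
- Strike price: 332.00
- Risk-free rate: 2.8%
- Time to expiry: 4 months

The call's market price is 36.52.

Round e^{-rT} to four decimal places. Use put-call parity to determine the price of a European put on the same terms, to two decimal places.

41.43

e^(−rT) = e^(−0.028·0.3333) = 0.9907
Put-call parity: C − P = S − K·e^(−rT) = 324 − 332·0.9907 = 324 − 328.9124 = -4.9124
P = C − (C − P) = 36.52 − (-4.9124) = 41.4324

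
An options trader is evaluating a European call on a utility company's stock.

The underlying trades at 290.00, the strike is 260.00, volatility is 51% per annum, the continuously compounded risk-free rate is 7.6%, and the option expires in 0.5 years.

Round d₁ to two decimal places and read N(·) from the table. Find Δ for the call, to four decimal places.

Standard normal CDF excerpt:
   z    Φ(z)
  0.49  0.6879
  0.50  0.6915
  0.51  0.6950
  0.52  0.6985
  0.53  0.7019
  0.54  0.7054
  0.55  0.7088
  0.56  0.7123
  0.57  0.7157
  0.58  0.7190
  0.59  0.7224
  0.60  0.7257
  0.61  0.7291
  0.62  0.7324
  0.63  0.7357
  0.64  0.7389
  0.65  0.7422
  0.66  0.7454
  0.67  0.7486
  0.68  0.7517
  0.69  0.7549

0.7224

σ√T = 0.51·√0.5 = 0.3606
d₁ = [ln(290/260) + (0.076 + 0.51²/2)·0.5] / 0.3606 = [0.1092 + 0.1030] / 0.3606 = 0.5885 which rounds to 0.59
N(d₁) = N(0.59) = 0.7224
Δ_call = N(d₁) = 0.7224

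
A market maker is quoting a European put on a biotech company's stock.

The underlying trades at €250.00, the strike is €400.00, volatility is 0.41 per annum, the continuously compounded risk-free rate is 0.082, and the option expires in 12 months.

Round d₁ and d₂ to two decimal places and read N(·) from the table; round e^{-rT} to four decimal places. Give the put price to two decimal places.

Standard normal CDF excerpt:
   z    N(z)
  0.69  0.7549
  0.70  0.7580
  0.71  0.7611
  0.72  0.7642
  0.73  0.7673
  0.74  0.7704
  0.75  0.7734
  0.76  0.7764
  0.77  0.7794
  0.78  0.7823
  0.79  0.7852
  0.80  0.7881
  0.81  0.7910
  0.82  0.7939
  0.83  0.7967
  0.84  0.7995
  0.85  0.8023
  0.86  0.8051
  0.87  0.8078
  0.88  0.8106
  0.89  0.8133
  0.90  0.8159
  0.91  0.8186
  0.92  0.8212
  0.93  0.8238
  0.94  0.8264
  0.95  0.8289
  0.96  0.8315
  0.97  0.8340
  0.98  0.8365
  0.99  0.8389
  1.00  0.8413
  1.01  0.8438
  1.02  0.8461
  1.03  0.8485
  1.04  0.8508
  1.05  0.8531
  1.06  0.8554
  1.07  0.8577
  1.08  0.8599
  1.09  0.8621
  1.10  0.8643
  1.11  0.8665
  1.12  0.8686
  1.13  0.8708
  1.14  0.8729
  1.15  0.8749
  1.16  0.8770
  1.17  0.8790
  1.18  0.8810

T = 1;  σ√T = 0.4100
d₁ = [ln(250/400) + (0.082 + 0.41²/2)·1] / 0.4100 = [-0.4700 + 0.1660] / 0.4100 = -0.7414 ⇒ -0.74
d₂ = d₁ − σ√T = -0.7414 − 0.4100 = -1.1514 ⇒ -1.15
exp(−rT) = exp(−0.082·1) = 0.9213
N(−d₂) = N(1.15) = 0.8749;  N(−d₁) = N(0.74) = 0.7704
P = 400·0.9213·0.8749 − 250·0.7704 = 322.4181 − 192.6000 = 129.8181

€129.82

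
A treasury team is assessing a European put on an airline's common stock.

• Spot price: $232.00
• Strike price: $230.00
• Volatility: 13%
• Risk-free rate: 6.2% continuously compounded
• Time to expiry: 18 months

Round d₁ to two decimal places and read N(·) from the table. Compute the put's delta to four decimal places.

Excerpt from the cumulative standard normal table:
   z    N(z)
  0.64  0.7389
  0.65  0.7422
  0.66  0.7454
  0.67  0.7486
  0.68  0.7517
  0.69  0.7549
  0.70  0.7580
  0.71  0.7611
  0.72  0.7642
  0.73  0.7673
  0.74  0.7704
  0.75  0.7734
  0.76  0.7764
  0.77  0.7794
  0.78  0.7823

-0.2358

σ√T = 0.13 × 1.2247 = 0.1592
d₁ = [ln(232/230) + (0.062 + 0.13²/2)·1.5] / 0.1592 = [0.0087 + 0.1057] / 0.1592 = 0.7181 which rounds to 0.72
N(d₁) = N(0.72) = 0.7642
Δ_put = N(d₁) − 1 = 0.7642 − 1 = -0.2358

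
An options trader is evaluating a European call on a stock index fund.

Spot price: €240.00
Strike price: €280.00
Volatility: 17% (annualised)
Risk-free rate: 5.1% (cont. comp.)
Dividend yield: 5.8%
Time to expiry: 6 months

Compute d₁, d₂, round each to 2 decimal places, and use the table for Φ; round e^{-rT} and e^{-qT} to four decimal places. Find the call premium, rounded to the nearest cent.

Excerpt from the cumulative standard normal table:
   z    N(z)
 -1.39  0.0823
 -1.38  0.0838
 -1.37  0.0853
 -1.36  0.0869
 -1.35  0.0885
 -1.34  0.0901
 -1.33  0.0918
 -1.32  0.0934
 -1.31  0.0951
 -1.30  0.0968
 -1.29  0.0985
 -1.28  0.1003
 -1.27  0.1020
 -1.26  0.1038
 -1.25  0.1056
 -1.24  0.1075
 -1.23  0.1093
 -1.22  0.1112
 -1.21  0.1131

€1.34

σ√T = 0.17·√0.5 = 0.1202
d₁ = [ln(240/280) + (0.051 − 0.058 + 0.17²/2)·0.5] / 0.1202 = [-0.1542 + 0.0037] / 0.1202 = -1.2514 which rounds to -1.25
d₂ = d₁ − σ√T = -1.2514 − 0.1202 = -1.3716 which rounds to -1.37
exp(−qT) = exp(−0.058·0.5) = 0.9714;  exp(−rT) = exp(−0.051·0.5) = 0.9748
N(d₁) = N(-1.25) = 0.1056;  N(d₂) = N(-1.37) = 0.0853
C = 240·0.9714·0.1056 − 280·0.9748·0.0853 = 24.6192 − 23.2821 = 1.3370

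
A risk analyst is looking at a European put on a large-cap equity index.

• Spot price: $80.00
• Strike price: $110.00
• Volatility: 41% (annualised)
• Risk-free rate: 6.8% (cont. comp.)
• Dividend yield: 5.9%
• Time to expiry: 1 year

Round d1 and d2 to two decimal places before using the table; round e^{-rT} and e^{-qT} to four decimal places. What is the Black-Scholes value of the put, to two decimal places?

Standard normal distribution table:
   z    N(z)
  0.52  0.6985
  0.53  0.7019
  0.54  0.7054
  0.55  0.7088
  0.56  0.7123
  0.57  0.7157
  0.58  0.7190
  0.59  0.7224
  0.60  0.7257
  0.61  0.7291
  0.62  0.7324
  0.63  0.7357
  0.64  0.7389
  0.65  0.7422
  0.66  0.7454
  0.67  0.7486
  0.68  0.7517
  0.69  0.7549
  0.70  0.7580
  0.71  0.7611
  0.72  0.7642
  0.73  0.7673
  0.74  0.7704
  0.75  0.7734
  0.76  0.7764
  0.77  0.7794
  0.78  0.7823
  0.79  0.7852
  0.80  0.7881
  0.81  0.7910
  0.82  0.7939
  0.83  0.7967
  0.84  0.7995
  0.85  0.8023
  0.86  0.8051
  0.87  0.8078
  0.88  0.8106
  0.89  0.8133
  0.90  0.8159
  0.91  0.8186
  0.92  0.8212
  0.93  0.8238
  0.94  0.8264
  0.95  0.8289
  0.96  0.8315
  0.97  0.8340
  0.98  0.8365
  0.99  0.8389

σ√T = 0.41·√1 = 0.4100
d₁ = [ln(80/110) + (0.068 − 0.059 + ½·0.41²)·1] / (σ√T) = (-0.3185 + 0.0930) / 0.4100 = -0.5498 ≈ -0.55
d₂ = -0.5498 − 0.4100 = -0.9598 ≈ -0.96
exp(−qT) = exp(−0.059·1) = 0.9427;  exp(−rT) = exp(−0.068·1) = 0.9343
P = 110·0.9343·N(0.96) − 80·0.9427·N(0.55) = 110·0.9343·0.8315 − 80·0.9427·0.7088 = 85.4557 − 53.4549 = 32.0009

$32.00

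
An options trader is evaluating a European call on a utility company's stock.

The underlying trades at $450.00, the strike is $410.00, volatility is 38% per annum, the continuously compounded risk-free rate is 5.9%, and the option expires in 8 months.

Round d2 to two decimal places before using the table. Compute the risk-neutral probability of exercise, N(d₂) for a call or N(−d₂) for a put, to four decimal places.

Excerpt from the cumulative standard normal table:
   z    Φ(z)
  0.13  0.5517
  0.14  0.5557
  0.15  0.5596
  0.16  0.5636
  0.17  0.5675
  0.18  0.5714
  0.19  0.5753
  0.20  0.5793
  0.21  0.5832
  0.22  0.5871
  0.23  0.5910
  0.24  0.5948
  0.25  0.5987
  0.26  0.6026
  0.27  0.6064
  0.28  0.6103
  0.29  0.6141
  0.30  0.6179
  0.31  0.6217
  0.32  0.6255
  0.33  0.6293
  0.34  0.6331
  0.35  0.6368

0.6064

σ√T = 0.38·√0.6667 = 0.3103
ln(S/K) + (r + σ²/2)T = ln(450/410) + (0.059 + 0.38²/2)·0.6667 = 0.0931 + 0.0875 = 0.1806
d₁ = 0.1806 / 0.3103 = 0.5819 ⇒ 0.58
d₂ = d₁ − σ√T = 0.5819 − 0.3103 = 0.2717 ⇒ 0.27
Pr(exercise) under Q = N(d₂) = 0.6064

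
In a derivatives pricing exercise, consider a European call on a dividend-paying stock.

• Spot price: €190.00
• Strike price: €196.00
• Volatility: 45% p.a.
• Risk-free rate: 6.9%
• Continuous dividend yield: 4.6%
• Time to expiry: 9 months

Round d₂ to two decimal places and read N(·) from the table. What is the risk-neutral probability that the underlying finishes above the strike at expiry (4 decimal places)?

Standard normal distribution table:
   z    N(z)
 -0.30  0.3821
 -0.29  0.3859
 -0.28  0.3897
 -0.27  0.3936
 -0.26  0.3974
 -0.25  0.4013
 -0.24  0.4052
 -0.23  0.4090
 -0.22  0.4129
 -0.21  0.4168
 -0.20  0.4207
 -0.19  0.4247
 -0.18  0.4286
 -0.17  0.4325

0.4090

σ√T = 0.45·√0.75 = 0.3897
ln(S/K) + (r − q + σ²/2)T = ln(190/196) + (0.069 − 0.046 + 0.45²/2)·0.75 = -0.0311 + 0.0932 = 0.0621
d₁ = 0.0621 / 0.3897 = 0.1593 ⇒ 0.16
d₂ = d₁ − σ√T = 0.1593 − 0.3897 = -0.2304 ⇒ -0.23
Pr(exercise) under Q = N(d₂) = 0.4090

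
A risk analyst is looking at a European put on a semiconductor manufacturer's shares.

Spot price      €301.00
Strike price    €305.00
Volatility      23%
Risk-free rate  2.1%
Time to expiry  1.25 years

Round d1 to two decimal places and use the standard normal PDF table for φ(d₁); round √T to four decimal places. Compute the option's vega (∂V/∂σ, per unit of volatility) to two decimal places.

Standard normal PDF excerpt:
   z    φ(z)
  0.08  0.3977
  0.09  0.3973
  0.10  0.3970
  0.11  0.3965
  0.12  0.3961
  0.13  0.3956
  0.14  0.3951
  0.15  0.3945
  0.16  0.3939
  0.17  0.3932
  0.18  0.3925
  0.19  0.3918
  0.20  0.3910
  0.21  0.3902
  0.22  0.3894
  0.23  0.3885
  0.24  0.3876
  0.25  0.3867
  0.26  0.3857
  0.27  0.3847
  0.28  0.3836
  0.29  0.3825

σ√T = 0.23 × 1.1180 = 0.2571
ln(S/K) + (r + σ²/2)T = ln(301/305) + (0.021 + 0.23²/2)·1.25 = -0.0132 + 0.0593 = 0.0461
d₁ = 0.0461 / 0.2571 = 0.1793 which rounds to 0.18
√T = √1.25 = 1.1180
φ(d₁) = φ(0.18) = 0.3925
vega = S·φ(d₁)·√T = 301·0.3925·1.1180 = 132.0833
(Call and put vega coincide under Black-Scholes.)

132.08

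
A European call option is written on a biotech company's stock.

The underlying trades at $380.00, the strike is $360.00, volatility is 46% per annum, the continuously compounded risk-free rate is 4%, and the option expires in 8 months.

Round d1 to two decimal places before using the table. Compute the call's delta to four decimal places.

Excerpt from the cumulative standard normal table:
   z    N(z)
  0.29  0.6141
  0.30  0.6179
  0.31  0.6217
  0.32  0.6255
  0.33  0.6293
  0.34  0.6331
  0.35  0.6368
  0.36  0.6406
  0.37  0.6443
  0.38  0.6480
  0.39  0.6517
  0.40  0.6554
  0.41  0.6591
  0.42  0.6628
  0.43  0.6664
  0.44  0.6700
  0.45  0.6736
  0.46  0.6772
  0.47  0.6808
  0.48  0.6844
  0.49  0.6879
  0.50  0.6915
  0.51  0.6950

σ√T = 0.46 × 0.8165 = 0.3756
d₁ = [ln(380/360) + (0.04 + ½·0.46²)·0.6667] / (σ√T) = (0.0541 + 0.0972) / 0.3756 = 0.4027 → 0.40
N(d₁) = N(0.40) = 0.6554
Δ_call = N(d₁) = 0.6554

0.6554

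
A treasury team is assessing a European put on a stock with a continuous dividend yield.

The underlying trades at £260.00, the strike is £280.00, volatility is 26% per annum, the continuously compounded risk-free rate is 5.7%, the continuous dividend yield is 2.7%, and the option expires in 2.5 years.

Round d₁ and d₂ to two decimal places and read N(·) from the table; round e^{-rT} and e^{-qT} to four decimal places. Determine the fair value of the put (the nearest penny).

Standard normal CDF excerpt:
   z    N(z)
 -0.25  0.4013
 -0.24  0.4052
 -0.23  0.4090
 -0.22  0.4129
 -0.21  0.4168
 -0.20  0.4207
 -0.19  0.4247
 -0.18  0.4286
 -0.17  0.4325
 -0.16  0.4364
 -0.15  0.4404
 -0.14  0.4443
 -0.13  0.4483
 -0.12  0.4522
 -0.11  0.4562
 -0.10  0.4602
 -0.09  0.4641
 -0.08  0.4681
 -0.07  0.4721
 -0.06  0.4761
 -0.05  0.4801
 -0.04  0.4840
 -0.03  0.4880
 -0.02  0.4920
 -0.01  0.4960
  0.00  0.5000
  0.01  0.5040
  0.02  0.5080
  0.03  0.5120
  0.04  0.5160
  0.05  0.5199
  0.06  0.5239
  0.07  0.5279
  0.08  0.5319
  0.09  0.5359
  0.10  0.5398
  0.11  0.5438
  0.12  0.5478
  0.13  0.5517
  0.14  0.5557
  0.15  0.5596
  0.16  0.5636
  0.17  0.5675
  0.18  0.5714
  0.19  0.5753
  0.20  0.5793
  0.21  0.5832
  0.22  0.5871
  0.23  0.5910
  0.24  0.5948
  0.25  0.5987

σ√T = 0.26·√2.5 = 0.4111
ln(S/K) + (r − q + σ²/2)T = ln(260/280) + (0.057 − 0.027 + 0.26²/2)·2.5 = -0.0741 + 0.1595 = 0.0854
d₁ = 0.0854 / 0.4111 = 0.2077 ⇒ 0.21
d₂ = d₁ − σ√T = 0.2077 − 0.4111 = -0.2034 ⇒ -0.20
e^(−qT) = e^(−0.027·2.5) = 0.9347;  e^(−rT) = e^(−0.057·2.5) = 0.8672
N(−d₂) = N(0.20) = 0.5793;  N(−d₁) = N(-0.21) = 0.4168
P = 280·0.8672·0.5793 − 260·0.9347·0.4168 = 140.6633 − 101.2916 = 39.3717

£39.37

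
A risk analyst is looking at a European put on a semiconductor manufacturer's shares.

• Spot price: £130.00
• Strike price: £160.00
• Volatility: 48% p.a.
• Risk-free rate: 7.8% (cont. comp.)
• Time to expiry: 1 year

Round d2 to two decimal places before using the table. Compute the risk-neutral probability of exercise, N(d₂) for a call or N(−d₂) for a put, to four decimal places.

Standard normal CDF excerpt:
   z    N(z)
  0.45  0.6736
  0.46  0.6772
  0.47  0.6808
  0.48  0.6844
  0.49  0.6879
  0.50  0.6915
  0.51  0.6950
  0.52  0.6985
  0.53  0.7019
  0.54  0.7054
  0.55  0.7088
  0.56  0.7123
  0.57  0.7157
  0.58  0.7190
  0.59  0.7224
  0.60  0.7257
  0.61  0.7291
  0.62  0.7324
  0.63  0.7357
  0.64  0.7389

σ√T = 0.48 × 1.0000 = 0.4800
d₁ = [ln(130/160) + (0.078 + 0.48²/2)·1] / 0.4800 = [-0.2076 + 0.1932] / 0.4800 = -0.0301 → -0.03
d₂ = d₁ − σ√T = -0.0301 − 0.4800 = -0.5101 → -0.51
Pr(exercise) under Q = N(−d₂) = N(0.51) = 0.6950

0.6950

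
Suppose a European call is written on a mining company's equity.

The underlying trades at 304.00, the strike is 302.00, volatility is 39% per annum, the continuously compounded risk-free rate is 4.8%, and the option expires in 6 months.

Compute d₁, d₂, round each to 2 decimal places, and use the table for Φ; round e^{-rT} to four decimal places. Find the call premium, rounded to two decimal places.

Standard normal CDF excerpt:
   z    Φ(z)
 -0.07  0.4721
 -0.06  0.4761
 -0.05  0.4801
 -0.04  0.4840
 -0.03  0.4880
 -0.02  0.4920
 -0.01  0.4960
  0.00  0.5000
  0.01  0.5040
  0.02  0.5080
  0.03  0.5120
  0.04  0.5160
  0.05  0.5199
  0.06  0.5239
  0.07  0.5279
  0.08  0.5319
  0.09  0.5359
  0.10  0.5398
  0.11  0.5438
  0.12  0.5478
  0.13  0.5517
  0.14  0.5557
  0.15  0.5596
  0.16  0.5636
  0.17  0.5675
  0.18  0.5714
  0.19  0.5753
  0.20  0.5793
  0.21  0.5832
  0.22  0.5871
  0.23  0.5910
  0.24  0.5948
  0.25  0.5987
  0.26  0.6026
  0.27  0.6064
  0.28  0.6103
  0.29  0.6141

T = 0.5;  σ√T = 0.2758
ln(S/K) + (r + σ²/2)T = ln(304/302) + (0.048 + 0.39²/2)·0.5 = 0.0066 + 0.0620 = 0.0686
d₁ = 0.0686 / 0.2758 = 0.2488 which rounds to 0.25
d₂ = d₁ − σ√T = 0.2488 − 0.2758 = -0.0269 which rounds to -0.03
exp(−rT) = exp(−0.048·0.5) = 0.9763
N(d₁) = N(0.25) = 0.5987;  N(d₂) = N(-0.03) = 0.4880
C = 304·0.5987 − 302·0.9763·0.4880 = 182.0048 − 143.8832 = 38.1216

38.12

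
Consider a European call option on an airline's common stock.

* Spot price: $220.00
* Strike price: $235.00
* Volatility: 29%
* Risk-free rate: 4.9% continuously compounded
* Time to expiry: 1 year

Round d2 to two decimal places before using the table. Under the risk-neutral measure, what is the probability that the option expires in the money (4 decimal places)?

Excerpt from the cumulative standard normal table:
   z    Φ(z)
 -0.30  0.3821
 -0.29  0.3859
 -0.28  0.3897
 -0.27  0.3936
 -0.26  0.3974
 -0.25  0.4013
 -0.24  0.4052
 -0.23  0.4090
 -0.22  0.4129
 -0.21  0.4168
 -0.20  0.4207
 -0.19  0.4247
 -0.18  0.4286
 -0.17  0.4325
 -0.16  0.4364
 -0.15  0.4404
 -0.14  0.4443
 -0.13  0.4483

0.4207

T = 1;  σ√T = 0.2900
d₁ = [ln(220/235) + (0.049 + 0.29²/2)·1] / 0.2900 = [-0.0660 + 0.0910] / 0.2900 = 0.0865 ⇒ 0.09
d₂ = d₁ − σ√T = 0.0865 − 0.2900 = -0.2035 ⇒ -0.20
Pr(exercise) under Q = N(d₂) = 0.4207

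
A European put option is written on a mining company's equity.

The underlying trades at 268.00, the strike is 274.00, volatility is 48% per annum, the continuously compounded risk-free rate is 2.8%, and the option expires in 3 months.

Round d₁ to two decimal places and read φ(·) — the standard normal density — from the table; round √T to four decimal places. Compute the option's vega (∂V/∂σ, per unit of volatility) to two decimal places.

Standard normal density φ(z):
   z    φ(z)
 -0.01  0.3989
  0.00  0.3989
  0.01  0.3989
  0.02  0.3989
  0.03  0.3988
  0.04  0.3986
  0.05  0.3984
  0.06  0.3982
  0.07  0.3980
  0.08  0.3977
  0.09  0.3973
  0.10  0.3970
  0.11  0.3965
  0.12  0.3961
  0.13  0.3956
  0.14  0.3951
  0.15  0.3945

σ√T = 0.48·√0.25 = 0.2400
d₁ = [ln(268/274) + (0.028 + 0.48²/2)·0.25] / 0.2400 = [-0.0221 + 0.0358] / 0.2400 = 0.0569 ⇒ 0.06
√T = √0.25 = 0.5000
φ(d₁) = φ(0.06) = 0.3982
vega = S·φ(d₁)·√T = 268·0.3982·0.5000 = 53.3588

53.36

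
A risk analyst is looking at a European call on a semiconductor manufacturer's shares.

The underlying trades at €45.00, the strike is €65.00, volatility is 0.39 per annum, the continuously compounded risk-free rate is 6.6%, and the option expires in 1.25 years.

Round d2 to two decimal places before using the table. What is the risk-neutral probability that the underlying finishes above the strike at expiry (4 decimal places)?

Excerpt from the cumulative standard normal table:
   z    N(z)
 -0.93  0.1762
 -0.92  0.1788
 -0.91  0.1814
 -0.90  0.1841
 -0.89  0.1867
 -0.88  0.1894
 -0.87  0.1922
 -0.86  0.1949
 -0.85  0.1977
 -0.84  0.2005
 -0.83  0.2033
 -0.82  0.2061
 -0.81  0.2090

0.1922

T = 1.25;  σ√T = 0.4360
ln(S/K) + (r + σ²/2)T = ln(45/65) + (0.066 + 0.39²/2)·1.25 = -0.3677 + 0.1776 = -0.1902
d₁ = -0.1902 / 0.4360 = -0.4361 ⇒ -0.44
d₂ = d₁ − σ√T = -0.4361 − 0.4360 = -0.8722 ⇒ -0.87
Pr(exercise) under Q = N(d₂) = 0.1922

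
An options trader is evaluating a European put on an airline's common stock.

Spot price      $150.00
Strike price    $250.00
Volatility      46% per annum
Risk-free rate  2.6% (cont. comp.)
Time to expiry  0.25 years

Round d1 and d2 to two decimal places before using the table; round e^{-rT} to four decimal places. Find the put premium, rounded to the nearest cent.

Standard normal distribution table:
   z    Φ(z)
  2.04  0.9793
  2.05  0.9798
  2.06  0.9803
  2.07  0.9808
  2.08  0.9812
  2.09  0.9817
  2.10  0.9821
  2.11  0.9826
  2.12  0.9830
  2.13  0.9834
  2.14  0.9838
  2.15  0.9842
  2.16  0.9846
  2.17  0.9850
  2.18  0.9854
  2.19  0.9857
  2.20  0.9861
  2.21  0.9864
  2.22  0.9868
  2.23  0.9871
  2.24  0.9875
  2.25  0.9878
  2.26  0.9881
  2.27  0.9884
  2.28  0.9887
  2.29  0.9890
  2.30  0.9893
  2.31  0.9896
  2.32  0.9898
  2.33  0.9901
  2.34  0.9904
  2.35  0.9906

σ√T = 0.46 × 0.5000 = 0.2300
d₁ = [ln(150/250) + (0.026 + 0.46²/2)·0.25] / 0.2300 = [-0.5108 + 0.0330] / 0.2300 = -2.0777 which rounds to -2.08
d₂ = d₁ − σ√T = -2.0777 − 0.2300 = -2.3077 which rounds to -2.31
e^(−rT) = e^(−0.026·0.25) = 0.9935
P = 250·0.9935·N(2.31) − 150·N(2.08) = 250·0.9935·0.9896 − 150·0.9812 = 245.7919 − 147.1800 = 98.6119

$98.61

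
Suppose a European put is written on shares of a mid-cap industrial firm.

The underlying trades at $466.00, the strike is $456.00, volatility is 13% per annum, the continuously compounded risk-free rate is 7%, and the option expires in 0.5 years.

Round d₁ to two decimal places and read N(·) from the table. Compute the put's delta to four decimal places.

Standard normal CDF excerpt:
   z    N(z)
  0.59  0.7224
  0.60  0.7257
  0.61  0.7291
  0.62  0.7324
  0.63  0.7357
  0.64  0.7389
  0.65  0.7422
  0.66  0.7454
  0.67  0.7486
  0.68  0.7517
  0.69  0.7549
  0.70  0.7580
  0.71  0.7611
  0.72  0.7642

σ√T = 0.13·√0.5 = 0.0919
d₁ = [ln(466/456) + (0.07 + 0.13²/2)·0.5] / 0.0919 = [0.0217 + 0.0392] / 0.0919 = 0.6627 ≈ 0.66
N(d₁) = N(0.66) = 0.7454
Δ_put = N(d₁) − 1 = 0.7454 − 1 = -0.2546

-0.2546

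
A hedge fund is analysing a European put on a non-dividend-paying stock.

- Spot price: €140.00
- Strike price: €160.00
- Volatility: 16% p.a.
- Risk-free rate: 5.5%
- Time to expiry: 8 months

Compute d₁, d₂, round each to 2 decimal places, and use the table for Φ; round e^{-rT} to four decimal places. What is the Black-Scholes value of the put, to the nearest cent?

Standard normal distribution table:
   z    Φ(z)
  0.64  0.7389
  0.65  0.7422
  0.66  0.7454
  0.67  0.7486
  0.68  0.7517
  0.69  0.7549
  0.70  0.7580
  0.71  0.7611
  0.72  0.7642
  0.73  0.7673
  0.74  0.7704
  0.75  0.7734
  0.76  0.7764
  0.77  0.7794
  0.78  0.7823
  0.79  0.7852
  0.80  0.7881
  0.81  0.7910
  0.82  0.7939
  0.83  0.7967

σ√T = 0.16 × 0.8165 = 0.1306
d₁ = [ln(140/160) + (0.055 + 0.16²/2)·0.6667] / 0.1306 = [-0.1335 + 0.0452] / 0.1306 = -0.6761 → -0.68
d₂ = d₁ − σ√T = -0.6761 − 0.1306 = -0.8068 → -0.81
exp(−rT) = exp(−0.055·0.6667) = 0.9640
N(−d₂) = N(0.81) = 0.7910;  N(−d₁) = N(0.68) = 0.7517
P = 160·0.9640·0.7910 − 140·0.7517 = 122.0038 − 105.2380 = 16.7658

€16.77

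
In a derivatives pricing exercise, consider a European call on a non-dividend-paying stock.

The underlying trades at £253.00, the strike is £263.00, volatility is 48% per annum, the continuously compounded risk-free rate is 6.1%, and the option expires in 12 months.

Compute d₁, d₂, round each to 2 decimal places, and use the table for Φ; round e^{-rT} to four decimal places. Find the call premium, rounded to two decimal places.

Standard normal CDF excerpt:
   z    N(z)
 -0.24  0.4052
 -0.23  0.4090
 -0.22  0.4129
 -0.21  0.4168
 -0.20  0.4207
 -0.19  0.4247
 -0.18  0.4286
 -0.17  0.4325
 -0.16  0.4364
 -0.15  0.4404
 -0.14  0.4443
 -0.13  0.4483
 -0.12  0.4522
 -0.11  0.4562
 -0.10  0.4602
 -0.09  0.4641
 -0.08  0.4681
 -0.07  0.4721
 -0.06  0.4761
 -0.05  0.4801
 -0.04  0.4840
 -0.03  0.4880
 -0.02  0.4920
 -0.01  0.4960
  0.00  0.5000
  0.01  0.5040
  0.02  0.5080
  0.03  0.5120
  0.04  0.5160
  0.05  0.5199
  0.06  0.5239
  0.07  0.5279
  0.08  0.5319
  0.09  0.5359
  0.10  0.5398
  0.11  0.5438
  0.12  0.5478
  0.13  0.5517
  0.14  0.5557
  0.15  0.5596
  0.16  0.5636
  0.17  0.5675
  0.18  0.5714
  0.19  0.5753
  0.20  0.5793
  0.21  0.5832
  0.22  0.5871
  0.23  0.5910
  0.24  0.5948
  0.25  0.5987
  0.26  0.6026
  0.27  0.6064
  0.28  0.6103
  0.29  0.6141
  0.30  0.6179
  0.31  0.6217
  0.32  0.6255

T = 1;  σ√T = 0.4800
d₁ = [ln(253/263) + (0.061 + 0.48²/2)·1] / 0.4800 = [-0.0388 + 0.1762] / 0.4800 = 0.2863 ≈ 0.29
d₂ = d₁ − σ√T = 0.2863 − 0.4800 = -0.1937 ≈ -0.19
exp(−rT) = exp(−0.061·1) = 0.9408
N(d₁) = N(0.29) = 0.6141;  N(d₂) = N(-0.19) = 0.4247
C = 253·0.6141 − 263·0.9408·0.4247 = 155.3673 − 105.0837 = 50.2836

£50.28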